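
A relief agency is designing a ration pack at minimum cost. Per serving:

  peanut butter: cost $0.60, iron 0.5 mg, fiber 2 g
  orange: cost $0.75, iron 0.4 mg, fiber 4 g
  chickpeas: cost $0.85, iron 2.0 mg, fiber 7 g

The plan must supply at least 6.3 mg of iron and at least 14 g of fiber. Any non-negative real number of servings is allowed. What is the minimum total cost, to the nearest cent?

The cheapest plan sits at a corner of the feasible region — with two constraints it uses at most two foods.
peanut butter only: max(6.3/0.5, 14/2) = 12.6 servings → $7.56.
orange only: max(6.3/0.4, 14/4) = 15.75 servings → $11.81.
chickpeas only: max(6.3/2.0, 14/7) = 3.15 servings → $2.68.
peanut butter + orange with both targets exact would need a negative amount; discard.
peanut butter + chickpeas with both targets exact would need a negative amount; discard.
orange + chickpeas: the both-tight solution has a negative serving — not a feasible corner.
So the least-cost plan costs $2.68.

$2.68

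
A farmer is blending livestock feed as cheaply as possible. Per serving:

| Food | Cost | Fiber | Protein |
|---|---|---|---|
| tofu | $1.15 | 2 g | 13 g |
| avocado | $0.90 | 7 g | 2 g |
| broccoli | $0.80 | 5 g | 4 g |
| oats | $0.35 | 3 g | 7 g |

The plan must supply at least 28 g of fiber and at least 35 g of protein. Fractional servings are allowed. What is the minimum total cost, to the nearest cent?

An LP optimum is at a vertex; with two nutrient constraints at most two foods are used. Check each candidate.
tofu only: max(28/2, 35/13) = 14 servings → $16.10.
avocado only: max(28/7, 35/2) = 17.5 servings → $15.75.
broccoli only: max(28/5, 35/4) = 8.75 servings → $7.00.
oats only: max(28/3, 35/7) = 9.333 servings → $3.27.
tofu + avocado with both tight: 2.172 servings and 3.379 servings → $5.54.
tofu + broccoli with both tight: 1.105 servings and 5.158 servings → $5.40.
tofu + oats with both targets exact would need a negative amount; discard.
avocado + broccoli: the both-tight solution has a negative serving — not a feasible corner.
avocado + oats with both tight: 2.116 servings and 4.395 servings → $3.44.
broccoli + oats with both tight: 3.957 servings and 2.739 servings → $4.12.
Cheapest feasible corner: $3.27.

$3.27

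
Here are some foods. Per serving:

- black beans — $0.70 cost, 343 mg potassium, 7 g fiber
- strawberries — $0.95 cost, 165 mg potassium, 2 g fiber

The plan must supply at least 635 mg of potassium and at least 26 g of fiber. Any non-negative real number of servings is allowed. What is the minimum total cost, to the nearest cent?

$2.60

At the optimum either one food covers both requirements or two foods hit both targets exactly; no other combination can be cheaper.
black beans only: max(635/343, 26/7) = 3.714 servings → $2.60.
strawberries only: max(635/165, 26/2) = 13 servings → $12.35.
black beans + strawberries: the both-tight solution has a negative serving — not a feasible corner.
The minimum over all feasible corners is $2.60.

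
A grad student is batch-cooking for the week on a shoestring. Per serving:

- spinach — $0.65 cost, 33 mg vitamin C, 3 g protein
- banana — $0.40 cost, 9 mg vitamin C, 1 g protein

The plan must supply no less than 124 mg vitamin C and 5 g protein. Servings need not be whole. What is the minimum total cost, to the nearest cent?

The cheapest plan sits at a corner of the feasible region — with two constraints it uses at most two foods.
spinach only: max(124/33, 5/3) = 3.758 servings → $2.44.
banana only: max(124/9, 5/1) = 13.78 servings → $5.51.
spinach + banana: the both-tight solution has a negative serving — not a feasible corner.
So the least-cost plan costs $2.44.

$2.44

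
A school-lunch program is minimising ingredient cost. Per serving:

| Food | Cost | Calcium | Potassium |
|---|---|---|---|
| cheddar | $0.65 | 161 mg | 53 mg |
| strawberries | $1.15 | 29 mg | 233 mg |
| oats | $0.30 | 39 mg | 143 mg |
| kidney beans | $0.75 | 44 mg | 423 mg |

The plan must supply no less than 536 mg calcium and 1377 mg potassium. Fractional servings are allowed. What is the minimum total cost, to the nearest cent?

A basic optimal solution has at most two foods positive. Try each food alone and each pair with both targets met exactly.
cheddar only: max(536/161, 1377/53) = 25.98 servings → $16.89.
strawberries only: max(536/29, 1377/233) = 18.48 servings → $21.26.
oats only: max(536/39, 1377/143) = 13.74 servings → $4.12.
kidney beans only: max(536/44, 1377/423) = 12.18 servings → $9.14.
cheddar + strawberries with both tight: 2.361 servings and 5.373 servings → $7.71.
cheddar + oats with both tight: 1.095 servings and 9.224 servings → $3.48.
cheddar + kidney beans with both tight: 2.526 servings and 2.939 servings → $3.85.
strawberries + oats with both targets exact would need a negative amount; discard.
strawberries + kidney beans: the both-tight solution has a negative serving — not a feasible corner.
oats + kidney beans: intersection lies outside the first quadrant.
Cheapest feasible corner: $3.48.

$3.48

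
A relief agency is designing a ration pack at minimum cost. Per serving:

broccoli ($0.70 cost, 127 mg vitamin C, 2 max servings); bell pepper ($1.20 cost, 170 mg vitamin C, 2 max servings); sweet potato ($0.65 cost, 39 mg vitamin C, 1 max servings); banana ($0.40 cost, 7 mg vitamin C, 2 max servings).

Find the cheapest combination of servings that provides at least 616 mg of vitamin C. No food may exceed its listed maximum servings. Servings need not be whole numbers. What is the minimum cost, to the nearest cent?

$4.17

Cost per mg of vitamin C: broccoli $0.0055, bell pepper $0.0071, sweet potato $0.0167, banana $0.0571.
Take 2 servings of broccoli: +254.0 mg vitamin C for $1.40 (total $1.40, still need 362.0 mg).
Take 2 servings of bell pepper: +340.0 mg vitamin C for $2.40 (total $3.80, still need 22.0 mg).
Take 0.5641 servings of sweet potato: +22.0 mg vitamin C for $0.37 (total $4.17, still need 0.0 mg).
Greedy by cheapest-per-mg is optimal for a single linear constraint, so the minimum cost is $4.17.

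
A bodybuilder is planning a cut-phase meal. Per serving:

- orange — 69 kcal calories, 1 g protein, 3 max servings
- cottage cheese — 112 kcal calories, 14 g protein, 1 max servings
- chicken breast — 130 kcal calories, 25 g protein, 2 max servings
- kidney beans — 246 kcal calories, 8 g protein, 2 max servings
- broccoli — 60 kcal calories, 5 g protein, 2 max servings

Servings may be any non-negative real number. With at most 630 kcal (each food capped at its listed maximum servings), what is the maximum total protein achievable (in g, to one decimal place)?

Protein per kcal: chicken breast 0.1923, cottage cheese 0.125, broccoli 0.08333, kidney beans 0.03252, orange 0.01449.
Take 2 servings of chicken breast: uses 260 kcal, +50.0 g protein (running total 50.0 g).
Take 1 serving of cottage cheese: uses 112 kcal, +14.0 g protein (running total 64.0 g).
Take 2 servings of broccoli: uses 120 kcal, +10.0 g protein (running total 74.0 g).
Take 0.561 servings of kidney beans: uses 138 kcal, +4.5 g protein (running total 78.5 g).
Greedy by best ratio exhausts the calories allowance optimally: 78.5 g.

78.5 g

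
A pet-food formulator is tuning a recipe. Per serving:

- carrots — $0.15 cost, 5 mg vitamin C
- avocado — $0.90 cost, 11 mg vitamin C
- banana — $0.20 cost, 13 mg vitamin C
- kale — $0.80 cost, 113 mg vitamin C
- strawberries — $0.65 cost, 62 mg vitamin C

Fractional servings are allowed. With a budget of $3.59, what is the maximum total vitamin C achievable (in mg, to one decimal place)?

Vitamin C per dollar: kale 141.2, strawberries 95.38, banana 65, carrots 33.33, avocado 12.22.
With no serving limits, spend the whole cost allowance on kale: $3.59 / $0.80 × 113 mg = 507.1 mg.

507.1 mg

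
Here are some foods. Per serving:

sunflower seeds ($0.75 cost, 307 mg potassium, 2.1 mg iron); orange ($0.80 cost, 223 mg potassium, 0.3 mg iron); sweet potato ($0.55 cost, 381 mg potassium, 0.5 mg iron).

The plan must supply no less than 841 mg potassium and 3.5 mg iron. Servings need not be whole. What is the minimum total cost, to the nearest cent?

$1.65

At the optimum either one food covers both requirements or two foods hit both targets exactly; no other combination can be cheaper.
sunflower seeds only: max(841/307, 3.5/2.1) = 2.739 servings → $2.05.
orange only: max(841/223, 3.5/0.3) = 11.67 servings → $9.33.
sweet potato only: max(841/381, 3.5/0.5) = 7 servings → $3.85.
sunflower seeds + orange with both tight: 1.404 servings and 1.838 servings → $2.52.
sunflower seeds + sweet potato with both tight: 1.412 servings and 1.07 servings → $1.65.
orange + sweet potato with both targets exact would need a negative amount; discard.
Cheapest feasible corner: $1.65.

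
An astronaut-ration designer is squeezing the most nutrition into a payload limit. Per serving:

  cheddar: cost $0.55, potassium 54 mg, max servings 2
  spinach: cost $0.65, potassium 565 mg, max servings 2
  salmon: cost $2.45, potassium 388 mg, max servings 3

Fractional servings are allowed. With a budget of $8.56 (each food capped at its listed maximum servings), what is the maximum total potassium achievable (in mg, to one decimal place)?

2279.7 mg

Potassium per dollar: spinach 869.2, salmon 158.4, cheddar 98.18.
Take 2 servings of spinach: spends $1.30, +1130.0 mg potassium (running total 1130.0 mg).
Take 2.963 servings of salmon: spends $7.26, +1149.7 mg potassium (running total 2279.7 mg).
Greedy by best ratio exhausts the cost allowance optimally: 2279.7 mg.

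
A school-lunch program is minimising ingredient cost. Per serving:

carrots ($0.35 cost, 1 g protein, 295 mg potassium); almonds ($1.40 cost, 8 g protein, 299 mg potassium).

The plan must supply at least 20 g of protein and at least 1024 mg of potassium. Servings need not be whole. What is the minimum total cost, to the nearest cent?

The cheapest plan sits at a corner of the feasible region — with two constraints it uses at most two foods.
carrots only: max(20/1, 1024/295) = 20 servings → $7.00.
almonds only: max(20/8, 1024/299) = 3.425 servings → $4.79.
carrots + almonds with both tight: 1.073 servings and 2.366 servings → $3.69.
So the least-cost plan costs $3.69.

$3.69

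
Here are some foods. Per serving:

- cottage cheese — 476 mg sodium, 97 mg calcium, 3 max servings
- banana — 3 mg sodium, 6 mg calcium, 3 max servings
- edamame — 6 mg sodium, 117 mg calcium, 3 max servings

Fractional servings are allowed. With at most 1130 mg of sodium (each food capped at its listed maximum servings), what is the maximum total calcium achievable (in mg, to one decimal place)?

Calcium per mg sodium: edamame 19.5, banana 2, cottage cheese 0.2038.
Take 3 servings of edamame: uses 18 mg sodium, +351.0 mg calcium (running total 351.0 mg).
Take 3 servings of banana: uses 9 mg sodium, +18.0 mg calcium (running total 369.0 mg).
Take 2.317 servings of cottage cheese: uses 1103 mg sodium, +224.8 mg calcium (running total 593.8 mg).
Greedy by best ratio exhausts the sodium allowance optimally: 593.8 mg.

593.8 mg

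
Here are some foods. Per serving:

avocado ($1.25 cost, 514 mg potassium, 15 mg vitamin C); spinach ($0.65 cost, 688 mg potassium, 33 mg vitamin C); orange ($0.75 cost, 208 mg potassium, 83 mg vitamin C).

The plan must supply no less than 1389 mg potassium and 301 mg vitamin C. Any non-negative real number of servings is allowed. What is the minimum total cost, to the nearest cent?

A basic optimal solution has at most two foods positive. Try each food alone and each pair with both targets met exactly.
avocado only: max(1389/514, 301/15) = 20.07 servings → $25.08.
spinach only: max(1389/688, 301/33) = 9.121 servings → $5.93.
orange only: max(1389/208, 301/83) = 6.678 servings → $5.01.
avocado + spinach: the both-tight solution has a negative serving — not a feasible corner.
avocado + orange with both tight: 1.332 servings and 3.386 servings → $4.20.
spinach + orange with both tight: 1.049 servings and 3.21 servings → $3.09.
So the least-cost plan costs $3.09.

$3.09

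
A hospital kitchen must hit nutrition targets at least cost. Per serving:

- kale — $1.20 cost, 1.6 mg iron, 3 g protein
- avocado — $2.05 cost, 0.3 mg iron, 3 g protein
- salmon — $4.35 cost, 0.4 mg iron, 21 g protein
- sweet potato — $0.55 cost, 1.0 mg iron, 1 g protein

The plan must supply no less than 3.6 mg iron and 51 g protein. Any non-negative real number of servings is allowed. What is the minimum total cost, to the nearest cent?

$11.48

With two linear requirements the optimum uses one or two foods; enumerate the corners.
kale only: max(3.6/1.6, 51/3) = 17 servings → $20.40.
avocado only: max(3.6/0.3, 51/3) = 17 servings → $34.85.
salmon only: max(3.6/0.4, 51/21) = 9 servings → $39.15.
sweet potato only: max(3.6/1.0, 51/1) = 51 servings → $28.05.
kale + avocado: the both-tight solution has a negative serving — not a feasible corner.
kale + salmon with both tight: 1.704 servings and 2.185 servings → $11.55.
kale + sweet potato: intersection lies outside the first quadrant.
avocado + salmon with both tight: 10.82 servings and 0.8824 servings → $26.03.
avocado + sweet potato: intersection lies outside the first quadrant.
salmon + sweet potato with both tight: 2.301 servings and 2.68 servings → $11.48.
So the least-cost plan costs $11.48.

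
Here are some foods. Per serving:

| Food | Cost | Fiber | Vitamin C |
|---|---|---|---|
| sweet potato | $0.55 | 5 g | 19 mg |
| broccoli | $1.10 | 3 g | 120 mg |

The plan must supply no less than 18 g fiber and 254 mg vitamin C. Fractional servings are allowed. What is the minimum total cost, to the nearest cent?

The cheapest plan sits at a corner of the feasible region — with two constraints it uses at most two foods.
sweet potato only: max(18/5, 254/19) = 13.37 servings → $7.35.
broccoli only: max(18/3, 254/120) = 6 servings → $6.60.
sweet potato + broccoli with both tight: 2.575 servings and 1.709 servings → $3.30.
Cheapest feasible corner: $3.30.

$3.30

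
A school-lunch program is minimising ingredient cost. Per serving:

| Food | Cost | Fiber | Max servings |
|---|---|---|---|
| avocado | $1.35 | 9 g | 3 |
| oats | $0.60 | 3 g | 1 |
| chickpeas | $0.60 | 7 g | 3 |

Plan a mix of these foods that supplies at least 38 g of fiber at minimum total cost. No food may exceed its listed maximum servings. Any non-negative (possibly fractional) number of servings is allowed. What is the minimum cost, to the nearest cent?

$4.35

Cost per g of fiber: chickpeas $0.0857, avocado $0.1500, oats $0.2000.
Take 3 servings of chickpeas: +21.0 g fiber for $1.80 (total $1.80, still need 17.0 g).
Take 1.889 servings of avocado: +17.0 g fiber for $2.55 (total $4.35, still need 0.0 g).
Filling from the cheapest source first is optimal under one linear minimum: $4.35.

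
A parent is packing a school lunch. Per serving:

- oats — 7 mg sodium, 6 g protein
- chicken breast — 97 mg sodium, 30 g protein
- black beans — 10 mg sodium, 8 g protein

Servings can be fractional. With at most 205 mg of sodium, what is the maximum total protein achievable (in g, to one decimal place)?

Protein per mg sodium: oats 0.8571, black beans 0.8, chicken breast 0.3093.
With no serving limits, spend the whole sodium allowance on oats: 205 mg / 7 mg × 6 g = 175.7 g.

175.7 g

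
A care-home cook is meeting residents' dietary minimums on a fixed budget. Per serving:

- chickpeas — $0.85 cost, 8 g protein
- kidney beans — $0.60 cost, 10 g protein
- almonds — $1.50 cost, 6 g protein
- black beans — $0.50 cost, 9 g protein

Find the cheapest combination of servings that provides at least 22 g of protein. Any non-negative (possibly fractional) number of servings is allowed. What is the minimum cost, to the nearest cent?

Cost per g of protein: black beans $0.0556, kidney beans $0.0600, chickpeas $0.1062, almonds $0.2500.
With no serving limits, use only black beans: 22 g / 9 g = 2.444 servings × $0.50 = $1.22.

$1.22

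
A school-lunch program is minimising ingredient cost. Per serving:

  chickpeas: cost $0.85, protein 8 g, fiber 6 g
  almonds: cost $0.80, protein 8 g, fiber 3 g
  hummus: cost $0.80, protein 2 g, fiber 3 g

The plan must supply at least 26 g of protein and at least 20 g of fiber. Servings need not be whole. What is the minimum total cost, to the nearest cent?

$2.83

A basic optimal solution has at most two foods positive. Try each food alone and each pair with both targets met exactly.
chickpeas only: max(26/8, 20/6) = 3.333 servings → $2.83.
almonds only: max(26/8, 20/3) = 6.667 servings → $5.33.
hummus only: max(26/2, 20/3) = 13 servings → $10.40.
chickpeas + almonds with both targets exact would need a negative amount; discard.
chickpeas + hummus with both tight: 3.167 servings and 0.3333 servings → $2.96.
almonds + hummus with both tight: 2.111 servings and 4.556 servings → $5.33.
Cheapest feasible corner: $2.83.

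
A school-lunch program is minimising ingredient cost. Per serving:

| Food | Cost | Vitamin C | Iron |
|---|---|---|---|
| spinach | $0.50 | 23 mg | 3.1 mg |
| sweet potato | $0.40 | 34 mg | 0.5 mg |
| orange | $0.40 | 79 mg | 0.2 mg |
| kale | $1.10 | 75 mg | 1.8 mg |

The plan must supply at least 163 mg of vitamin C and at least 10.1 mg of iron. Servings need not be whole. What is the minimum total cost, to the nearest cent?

$2.05

Check every corner: each single food scaled to meet both minima, and each pair solved so both constraints bind.
spinach only: max(163/23, 10.1/3.1) = 7.087 servings → $3.54.
sweet potato only: max(163/34, 10.1/0.5) = 20.2 servings → $8.08.
orange only: max(163/79, 10.1/0.2) = 50.5 servings → $20.20.
kale only: max(163/75, 10.1/1.8) = 5.611 servings → $6.17.
spinach + sweet potato with both tight: 2.789 servings and 2.907 servings → $2.56.
spinach + orange with both tight: 3.185 servings and 1.136 servings → $2.05.
spinach + kale with both tight: 2.429 servings and 1.429 servings → $2.79.
sweet potato + orange: intersection lies outside the first quadrant.
sweet potato + kale: intersection lies outside the first quadrant.
orange + kale with both targets exact would need a negative amount; discard.
The minimum over all feasible corners is $2.05.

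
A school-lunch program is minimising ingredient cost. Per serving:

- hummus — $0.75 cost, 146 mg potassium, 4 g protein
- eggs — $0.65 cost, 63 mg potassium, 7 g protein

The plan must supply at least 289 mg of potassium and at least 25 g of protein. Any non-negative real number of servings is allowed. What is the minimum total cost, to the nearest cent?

$2.54

hummus only: max(289/146, 25/4) = 6.25 servings → $4.69.
eggs only: max(289/63, 25/7) = 4.587 servings → $2.98.
hummus + eggs with both tight: 0.5818 servings and 3.239 servings → $2.54.
So the least-cost plan costs $2.54.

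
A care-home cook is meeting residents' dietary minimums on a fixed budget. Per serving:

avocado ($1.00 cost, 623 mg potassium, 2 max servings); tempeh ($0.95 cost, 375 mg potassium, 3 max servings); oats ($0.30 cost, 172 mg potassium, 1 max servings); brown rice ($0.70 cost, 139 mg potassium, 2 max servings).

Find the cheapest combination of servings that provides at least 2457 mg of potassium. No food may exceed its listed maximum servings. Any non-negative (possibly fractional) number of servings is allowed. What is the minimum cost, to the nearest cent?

Cost per mg of potassium: avocado $0.0016, oats $0.0017, tempeh $0.0025, brown rice $0.0050.
Take 2 servings of avocado: +1246.0 mg potassium for $2.00 (total $2.00, still need 1211.0 mg).
Take 1 serving of oats: +172.0 mg potassium for $0.30 (total $2.30, still need 1039.0 mg).
Take 2.771 servings of tempeh: +1039.0 mg potassium for $2.63 (total $4.93, still need 0.0 mg).
Greedy by cheapest-per-mg is optimal for a single linear constraint, so the minimum cost is $4.93.

$4.93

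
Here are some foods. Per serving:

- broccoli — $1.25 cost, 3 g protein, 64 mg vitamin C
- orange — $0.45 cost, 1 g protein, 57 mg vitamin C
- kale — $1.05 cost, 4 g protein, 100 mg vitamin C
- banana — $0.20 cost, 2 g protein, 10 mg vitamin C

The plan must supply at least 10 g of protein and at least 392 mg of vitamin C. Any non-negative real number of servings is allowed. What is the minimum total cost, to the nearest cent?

For a min-cost LP with two ≥-constraints, a basic feasible solution has at most two positive variables.
broccoli only: max(10/3, 392/64) = 6.125 servings → $7.66.
orange only: max(10/1, 392/57) = 10 servings → $4.50.
kale only: max(10/4, 392/100) = 3.92 servings → $4.12.
banana only: max(10/2, 392/10) = 39.2 servings → $7.84.
broccoli + orange with both tight: 1.664 servings and 5.009 servings → $4.33.
broccoli + kale: the both-tight solution has a negative serving — not a feasible corner.
broccoli + banana: intersection lies outside the first quadrant.
orange + kale with both tight: 4.438 servings and 1.391 servings → $3.46.
orange + banana with both tight: 6.577 servings and 1.712 servings → $3.30.
kale + banana: intersection lies outside the first quadrant.
So the least-cost plan costs $3.30.

$3.30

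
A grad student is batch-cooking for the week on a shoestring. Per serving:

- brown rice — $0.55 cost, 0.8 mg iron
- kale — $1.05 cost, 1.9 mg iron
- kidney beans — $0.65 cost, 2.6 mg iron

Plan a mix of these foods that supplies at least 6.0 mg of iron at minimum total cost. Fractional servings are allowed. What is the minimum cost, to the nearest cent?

Cost per mg of iron: kidney beans $0.2500, kale $0.5526, brown rice $0.6875.
With no serving limits, use only kidney beans: 6.0 mg / 2.6 mg = 2.308 servings × $0.65 = $1.50.

$1.50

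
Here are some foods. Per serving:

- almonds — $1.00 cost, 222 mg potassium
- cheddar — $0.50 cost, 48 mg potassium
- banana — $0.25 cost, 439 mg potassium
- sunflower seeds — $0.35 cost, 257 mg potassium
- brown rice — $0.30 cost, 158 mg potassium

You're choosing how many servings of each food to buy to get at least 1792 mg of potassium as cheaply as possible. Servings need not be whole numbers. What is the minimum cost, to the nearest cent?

$1.02

Cost per mg of potassium: banana $0.0006, sunflower seeds $0.0014, brown rice $0.0019, almonds $0.0045, cheddar $0.0104.
With no serving limits, use only banana: 1792 mg / 439 mg = 4.082 servings × $0.25 = $1.02.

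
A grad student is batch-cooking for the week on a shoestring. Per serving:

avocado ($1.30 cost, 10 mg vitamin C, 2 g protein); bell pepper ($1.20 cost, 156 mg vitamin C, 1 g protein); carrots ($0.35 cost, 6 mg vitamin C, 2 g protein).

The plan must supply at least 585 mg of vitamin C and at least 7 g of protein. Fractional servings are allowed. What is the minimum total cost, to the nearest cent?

$5.00

An LP optimum is at a vertex; with two nutrient constraints at most two foods are used. Check each candidate.
avocado only: max(585/10, 7/2) = 58.5 servings → $76.05.
bell pepper only: max(585/156, 7/1) = 7 servings → $8.40.
carrots only: max(585/6, 7/2) = 97.5 servings → $34.12.
avocado + bell pepper with both tight: 1.679 servings and 3.642 servings → $6.55.
avocado + carrots: the both-tight solution has a negative serving — not a feasible corner.
bell pepper + carrots with both tight: 3.686 servings and 1.657 servings → $5.00.
The minimum over all feasible corners is $5.00.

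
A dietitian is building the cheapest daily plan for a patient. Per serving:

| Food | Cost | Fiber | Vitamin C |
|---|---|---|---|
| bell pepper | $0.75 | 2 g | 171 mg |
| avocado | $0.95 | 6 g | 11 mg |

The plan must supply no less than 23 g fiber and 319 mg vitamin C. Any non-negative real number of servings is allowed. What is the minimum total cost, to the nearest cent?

$4.36

A basic optimal solution has at most two foods positive. Try each food alone and each pair with both targets met exactly.
bell pepper only: max(23/2, 319/171) = 11.5 servings → $8.62.
avocado only: max(23/6, 319/11) = 29 servings → $27.55.
bell pepper + avocado with both tight: 1.654 servings and 3.282 servings → $4.36.
Cheapest feasible corner: $4.36.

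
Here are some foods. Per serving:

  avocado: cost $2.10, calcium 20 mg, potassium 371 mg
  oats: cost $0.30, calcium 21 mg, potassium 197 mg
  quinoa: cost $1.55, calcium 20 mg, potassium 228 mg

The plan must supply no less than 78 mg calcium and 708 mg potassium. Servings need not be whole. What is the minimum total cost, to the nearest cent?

The cheapest plan sits at a corner of the feasible region — with two constraints it uses at most two foods.
avocado only: max(78/20, 708/371) = 3.9 servings → $8.19.
oats only: max(78/21, 708/197) = 3.714 servings → $1.11.
quinoa only: max(78/20, 708/228) = 3.9 servings → $6.04.
avocado + oats: intersection lies outside the first quadrant.
avocado + quinoa: intersection lies outside the first quadrant.
oats + quinoa: intersection lies outside the first quadrant.
Cheapest feasible corner: $1.11.

$1.11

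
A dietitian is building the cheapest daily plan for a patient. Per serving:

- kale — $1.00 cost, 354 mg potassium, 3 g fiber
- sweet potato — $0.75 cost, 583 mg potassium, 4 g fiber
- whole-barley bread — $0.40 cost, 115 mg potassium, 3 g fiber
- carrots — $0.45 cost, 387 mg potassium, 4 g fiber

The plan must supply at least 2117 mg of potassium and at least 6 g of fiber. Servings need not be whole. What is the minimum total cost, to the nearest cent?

$2.46

kale only: max(2117/354, 6/3) = 5.98 servings → $5.98.
sweet potato only: max(2117/583, 6/4) = 3.631 servings → $2.72.
whole-barley bread only: max(2117/115, 6/3) = 18.41 servings → $7.36.
carrots only: max(2117/387, 6/4) = 5.47 servings → $2.46.
kale + sweet potato: intersection lies outside the first quadrant.
kale + whole-barley bread with both targets exact would need a negative amount; discard.
kale + carrots: intersection lies outside the first quadrant.
sweet potato + whole-barley bread: the both-tight solution has a negative serving — not a feasible corner.
sweet potato + carrots: intersection lies outside the first quadrant.
whole-barley bread + carrots with both targets exact would need a negative amount; discard.
Cheapest feasible corner: $2.46.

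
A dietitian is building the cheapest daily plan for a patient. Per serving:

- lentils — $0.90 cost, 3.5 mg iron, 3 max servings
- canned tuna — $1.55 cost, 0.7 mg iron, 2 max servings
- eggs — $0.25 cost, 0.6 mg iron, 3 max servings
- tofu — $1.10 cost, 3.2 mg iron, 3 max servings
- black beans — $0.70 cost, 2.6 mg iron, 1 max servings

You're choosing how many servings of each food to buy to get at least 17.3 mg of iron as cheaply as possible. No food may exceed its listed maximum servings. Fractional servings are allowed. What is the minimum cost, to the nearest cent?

Cost per mg of iron: lentils $0.2571, black beans $0.2692, tofu $0.3438, eggs $0.4167, canned tuna $2.2143.
Take 3 servings of lentils: +10.5 mg iron for $2.70 (total $2.70, still need 6.8 mg).
Take 1 serving of black beans: +2.6 mg iron for $0.70 (total $3.40, still need 4.2 mg).
Take 1.312 servings of tofu: +4.2 mg iron for $1.44 (total $4.84, still need 0.0 mg).
Greedy by cheapest-per-mg is optimal for a single linear constraint, so the minimum cost is $4.84.

$4.84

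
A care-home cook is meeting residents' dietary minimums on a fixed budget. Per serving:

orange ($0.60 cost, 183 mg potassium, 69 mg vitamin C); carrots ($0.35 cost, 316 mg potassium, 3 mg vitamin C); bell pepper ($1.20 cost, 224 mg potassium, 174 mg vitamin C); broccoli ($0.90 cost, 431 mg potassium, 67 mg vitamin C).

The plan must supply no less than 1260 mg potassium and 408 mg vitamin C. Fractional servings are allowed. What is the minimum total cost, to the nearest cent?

At the optimum either one food covers both requirements or two foods hit both targets exactly; no other combination can be cheaper.
orange only: max(1260/183, 408/69) = 6.885 servings → $4.13.
carrots only: max(1260/316, 408/3) = 136 servings → $47.60.
bell pepper only: max(1260/224, 408/174) = 5.625 servings → $6.75.
broccoli only: max(1260/431, 408/67) = 6.09 servings → $5.48.
orange + carrots with both tight: 5.888 servings and 0.5776 servings → $3.73.
orange + bell pepper: the both-tight solution has a negative serving — not a feasible corner.
orange + broccoli with both tight: 5.231 servings and 0.7024 servings → $3.77.
carrots + bell pepper with both tight: 2.354 servings and 2.304 servings → $3.59.
carrots + broccoli: intersection lies outside the first quadrant.
bell pepper + broccoli with both tight: 1.524 servings and 2.131 servings → $3.75.
Cheapest feasible corner: $3.59.

$3.59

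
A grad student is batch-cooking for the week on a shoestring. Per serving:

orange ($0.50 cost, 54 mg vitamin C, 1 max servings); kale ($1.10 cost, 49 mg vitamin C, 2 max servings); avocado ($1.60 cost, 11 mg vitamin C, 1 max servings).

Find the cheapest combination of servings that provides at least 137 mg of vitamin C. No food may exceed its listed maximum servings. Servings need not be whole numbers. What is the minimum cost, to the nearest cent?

Cost per mg of vitamin C: orange $0.0093, kale $0.0224, avocado $0.1455.
Take 1 serving of orange: +54.0 mg vitamin C for $0.50 (total $0.50, still need 83.0 mg).
Take 1.694 servings of kale: +83.0 mg vitamin C for $1.86 (total $2.36, still need 0.0 mg).
Filling from the cheapest source first is optimal under one linear minimum: $2.36.

$2.36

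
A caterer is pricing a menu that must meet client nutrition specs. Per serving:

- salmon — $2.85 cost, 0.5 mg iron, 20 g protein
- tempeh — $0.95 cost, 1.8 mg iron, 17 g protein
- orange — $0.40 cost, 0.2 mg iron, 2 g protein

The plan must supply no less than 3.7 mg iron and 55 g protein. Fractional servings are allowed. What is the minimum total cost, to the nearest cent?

$3.07

salmon only: max(3.7/0.5, 55/20) = 7.4 servings → $21.09.
tempeh only: max(3.7/1.8, 55/17) = 3.235 servings → $3.07.
orange only: max(3.7/0.2, 55/2) = 27.5 servings → $11.00.
salmon + tempeh with both tight: 1.313 servings and 1.691 servings → $5.35.
salmon + orange with both tight: 1.2 servings and 15.5 servings → $9.62.
tempeh + orange with both targets exact would need a negative amount; discard.
The minimum over all feasible corners is $3.07.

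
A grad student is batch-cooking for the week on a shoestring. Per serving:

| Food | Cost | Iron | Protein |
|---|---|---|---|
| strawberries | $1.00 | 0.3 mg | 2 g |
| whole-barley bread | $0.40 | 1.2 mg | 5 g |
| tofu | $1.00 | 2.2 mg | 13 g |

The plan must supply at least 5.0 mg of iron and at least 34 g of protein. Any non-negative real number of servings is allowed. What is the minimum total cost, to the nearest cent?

$2.62

strawberries only: max(5.0/0.3, 34/2) = 17 servings → $17.00.
whole-barley bread only: max(5.0/1.2, 34/5) = 6.8 servings → $2.72.
tofu only: max(5.0/2.2, 34/13) = 2.615 servings → $2.62.
strawberries + whole-barley bread with both targets exact would need a negative amount; discard.
strawberries + tofu: intersection lies outside the first quadrant.
whole-barley bread + tofu: the both-tight solution has a negative serving — not a feasible corner.
The minimum over all feasible corners is $2.62.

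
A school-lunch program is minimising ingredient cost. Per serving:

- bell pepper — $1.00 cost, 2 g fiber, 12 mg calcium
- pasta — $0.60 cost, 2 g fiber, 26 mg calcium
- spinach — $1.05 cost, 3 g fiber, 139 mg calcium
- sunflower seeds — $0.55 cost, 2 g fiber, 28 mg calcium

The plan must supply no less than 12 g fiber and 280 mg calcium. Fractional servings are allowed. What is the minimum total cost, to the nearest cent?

bell pepper only: max(12/2, 280/12) = 23.33 servings → $23.33.
pasta only: max(12/2, 280/26) = 10.77 servings → $6.46.
spinach only: max(12/3, 280/139) = 4 servings → $4.20.
sunflower seeds only: max(12/2, 280/28) = 10 servings → $5.50.
bell pepper + pasta: intersection lies outside the first quadrant.
bell pepper + spinach with both tight: 3.421 servings and 1.719 servings → $5.23.
bell pepper + sunflower seeds: the both-tight solution has a negative serving — not a feasible corner.
pasta + spinach with both tight: 4.14 servings and 1.24 servings → $3.79.
pasta + sunflower seeds: intersection lies outside the first quadrant.
spinach + sunflower seeds with both tight: 1.155 servings and 4.268 servings → $3.56.
The minimum over all feasible corners is $3.56.

$3.56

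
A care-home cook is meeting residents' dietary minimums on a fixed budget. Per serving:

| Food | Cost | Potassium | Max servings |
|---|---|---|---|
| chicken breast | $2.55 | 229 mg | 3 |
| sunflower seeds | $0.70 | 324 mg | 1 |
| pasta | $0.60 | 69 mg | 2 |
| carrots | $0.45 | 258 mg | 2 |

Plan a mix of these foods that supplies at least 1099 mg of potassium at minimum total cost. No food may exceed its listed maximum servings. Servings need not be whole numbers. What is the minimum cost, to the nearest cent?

Cost per mg of potassium: carrots $0.0017, sunflower seeds $0.0022, pasta $0.0087, chicken breast $0.0111.
Take 2 servings of carrots: +516.0 mg potassium for $0.90 (total $0.90, still need 583.0 mg).
Take 1 serving of sunflower seeds: +324.0 mg potassium for $0.70 (total $1.60, still need 259.0 mg).
Take 2 servings of pasta: +138.0 mg potassium for $1.20 (total $2.80, still need 121.0 mg).
Take 0.5284 servings of chicken breast: +121.0 mg potassium for $1.35 (total $4.15, still need 0.0 mg).
Filling from the cheapest source first is optimal under one linear minimum: $4.15.

$4.15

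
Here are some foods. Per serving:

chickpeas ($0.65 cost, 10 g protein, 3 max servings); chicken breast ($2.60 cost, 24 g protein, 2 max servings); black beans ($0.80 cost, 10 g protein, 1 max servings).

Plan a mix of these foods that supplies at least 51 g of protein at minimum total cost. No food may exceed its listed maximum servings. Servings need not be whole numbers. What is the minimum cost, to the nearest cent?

$3.94

Cost per g of protein: chickpeas $0.0650, black beans $0.0800, chicken breast $0.1083.
Take 3 servings of chickpeas: +30.0 g protein for $1.95 (total $1.95, still need 21.0 g).
Take 1 serving of black beans: +10.0 g protein for $0.80 (total $2.75, still need 11.0 g).
Take 0.4583 servings of chicken breast: +11.0 g protein for $1.19 (total $3.94, still need 0.0 g).
Filling from the cheapest source first is optimal under one linear minimum: $3.94.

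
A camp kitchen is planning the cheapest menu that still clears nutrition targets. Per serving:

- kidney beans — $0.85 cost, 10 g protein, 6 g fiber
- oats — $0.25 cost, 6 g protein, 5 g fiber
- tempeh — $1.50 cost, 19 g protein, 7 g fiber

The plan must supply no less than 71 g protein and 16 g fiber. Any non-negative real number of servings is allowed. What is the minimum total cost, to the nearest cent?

$2.96

With two linear requirements the optimum uses one or two foods; enumerate the corners.
kidney beans only: max(71/10, 16/6) = 7.1 servings → $6.04.
oats only: max(71/6, 16/5) = 11.83 servings → $2.96.
tempeh only: max(71/19, 16/7) = 3.737 servings → $5.61.
kidney beans + oats with both targets exact would need a negative amount; discard.
kidney beans + tempeh with both targets exact would need a negative amount; discard.
oats + tempeh: the both-tight solution has a negative serving — not a feasible corner.
The minimum over all feasible corners is $2.96.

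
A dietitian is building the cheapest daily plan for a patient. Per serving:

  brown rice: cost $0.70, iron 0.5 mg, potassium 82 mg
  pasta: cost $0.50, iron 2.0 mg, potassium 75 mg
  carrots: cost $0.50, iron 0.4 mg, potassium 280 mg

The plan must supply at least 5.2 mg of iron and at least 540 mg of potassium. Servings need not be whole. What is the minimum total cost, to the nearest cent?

Check every corner: each single food scaled to meet both minima, and each pair solved so both constraints bind.
brown rice only: max(5.2/0.5, 540/82) = 10.4 servings → $7.28.
pasta only: max(5.2/2.0, 540/75) = 7.2 servings → $3.60.
carrots only: max(5.2/0.4, 540/280) = 13 servings → $6.50.
brown rice + pasta with both tight: 5.455 servings and 1.236 servings → $4.44.
brown rice + carrots: intersection lies outside the first quadrant.
pasta + carrots with both tight: 2.34 servings and 1.302 servings → $1.82.
The minimum over all feasible corners is $1.82.

$1.82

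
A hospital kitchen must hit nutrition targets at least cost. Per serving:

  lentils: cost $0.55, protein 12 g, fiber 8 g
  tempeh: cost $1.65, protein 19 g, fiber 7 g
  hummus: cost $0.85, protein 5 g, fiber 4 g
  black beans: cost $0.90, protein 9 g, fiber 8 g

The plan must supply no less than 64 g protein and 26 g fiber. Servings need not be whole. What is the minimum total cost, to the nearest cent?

$2.93

Minimising a linear cost over {protein ≥ 64, fiber ≥ 26, servings ≥ 0} — the optimum is at a vertex, using one or two foods.
lentils only: max(64/12, 26/8) = 5.333 servings → $2.93.
tempeh only: max(64/19, 26/7) = 3.714 servings → $6.13.
hummus only: max(64/5, 26/4) = 12.8 servings → $10.88.
black beans only: max(64/9, 26/8) = 7.111 servings → $6.40.
lentils + tempeh with both tight: 0.6765 servings and 2.941 servings → $5.22.
lentils + hummus: the both-tight solution has a negative serving — not a feasible corner.
lentils + black beans with both targets exact would need a negative amount; discard.
tempeh + hummus with both tight: 3.073 servings and 1.122 servings → $6.02.
tempeh + black beans with both tight: 3.124 servings and 0.5169 servings → $5.62.
hummus + black beans: the both-tight solution has a negative serving — not a feasible corner.
So the least-cost plan costs $2.93.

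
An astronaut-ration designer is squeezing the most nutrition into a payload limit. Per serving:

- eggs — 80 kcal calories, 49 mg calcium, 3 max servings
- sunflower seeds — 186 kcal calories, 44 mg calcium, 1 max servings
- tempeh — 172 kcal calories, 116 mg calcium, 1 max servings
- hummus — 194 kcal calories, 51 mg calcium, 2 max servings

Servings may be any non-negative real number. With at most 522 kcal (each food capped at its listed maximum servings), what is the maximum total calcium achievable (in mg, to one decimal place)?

Calcium per kcal: tempeh 0.6744, eggs 0.6125, hummus 0.2629, sunflower seeds 0.2366.
Take 1 serving of tempeh: uses 172 kcal, +116.0 mg calcium (running total 116.0 mg).
Take 3 servings of eggs: uses 240 kcal, +147.0 mg calcium (running total 263.0 mg).
Take 0.567 servings of hummus: uses 110 kcal, +28.9 mg calcium (running total 291.9 mg).
Greedy by best ratio exhausts the calories allowance optimally: 291.9 mg.

291.9 mg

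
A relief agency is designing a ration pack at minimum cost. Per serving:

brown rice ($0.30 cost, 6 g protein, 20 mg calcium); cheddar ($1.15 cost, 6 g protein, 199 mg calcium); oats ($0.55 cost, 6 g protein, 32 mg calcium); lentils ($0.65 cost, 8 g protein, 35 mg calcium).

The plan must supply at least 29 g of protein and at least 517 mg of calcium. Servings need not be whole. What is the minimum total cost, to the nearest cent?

brown rice only: max(29/6, 517/20) = 25.85 servings → $7.75.
cheddar only: max(29/6, 517/199) = 4.833 servings → $5.56.
oats only: max(29/6, 517/32) = 16.16 servings → $8.89.
lentils only: max(29/8, 517/35) = 14.77 servings → $9.60.
brown rice + cheddar with both tight: 2.485 servings and 2.348 servings → $3.45.
brown rice + oats: intersection lies outside the first quadrant.
brown rice + lentils: the both-tight solution has a negative serving — not a feasible corner.
cheddar + oats with both tight: 2.17 servings and 2.664 servings → $3.96.
cheddar + lentils with both tight: 2.258 servings and 1.931 servings → $3.85.
oats + lentils: the both-tight solution has a negative serving — not a feasible corner.
Cheapest feasible corner: $3.45.

$3.45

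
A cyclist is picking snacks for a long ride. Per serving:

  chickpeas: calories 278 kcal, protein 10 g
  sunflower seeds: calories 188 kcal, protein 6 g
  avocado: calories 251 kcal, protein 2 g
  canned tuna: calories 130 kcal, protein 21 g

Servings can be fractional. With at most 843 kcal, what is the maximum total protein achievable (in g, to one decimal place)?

136.2 g

Protein per kcal: canned tuna 0.1615, chickpeas 0.03597, sunflower seeds 0.03191, avocado 0.007968.
With no serving limits, spend the whole calories allowance on canned tuna: 843 kcal / 130 kcal × 21 g = 136.2 g.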